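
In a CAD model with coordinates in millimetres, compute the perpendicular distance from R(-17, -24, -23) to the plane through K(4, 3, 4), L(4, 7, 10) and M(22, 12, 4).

9√61/61

KL = (0, 4, 6) and KM = (18, 9, 0), so a normal is n = KL × KM = (-54, 108, -72).
d = |(-54)·(-17) + 108·(-24) + (-72)·(-23) − (-180)| / √(2916 + 11664 + 5184) = |162| / (18√61) = 9/√61.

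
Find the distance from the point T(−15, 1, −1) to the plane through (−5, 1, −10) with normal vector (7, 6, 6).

The plane has equation n·(r − (−5, 1, −10)) = 0, i.e. n·r = -89.
n = (7, 6, 6); n·P − (-89) = -16; |n| = 11; distance = 16/11.

16/11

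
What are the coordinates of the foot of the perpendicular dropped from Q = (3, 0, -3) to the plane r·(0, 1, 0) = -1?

(3, -1, -3)

The perpendicular from Q has direction n = (0, 1, 0): r = (3, 0, -3) + μ(0, 1, 0).
Substitute into the plane: n·(Q + μn) = -1 gives 0 + 1μ = -1, so μ = -1.
Foot = (3, 0, -3) + (-1)·(0, 1, 0) = (3, -1, -3).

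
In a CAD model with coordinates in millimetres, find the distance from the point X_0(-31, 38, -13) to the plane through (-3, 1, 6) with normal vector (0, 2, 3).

The plane has equation n·(r − (-3, 1, 6)) = 0, i.e. n·r = 20.
n = (0, 2, 3); n·P − 20 = 17; |n| = √13; distance = 17/√13.

17√13/13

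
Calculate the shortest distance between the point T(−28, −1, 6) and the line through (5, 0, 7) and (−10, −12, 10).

√419

A direction vector is d = (−15, −12, 3).
AP = (−33, −1, −1), and AP × d = (−15, 114, 381).
|AP × d|² = 158382 and |d|² = 378, so the distance is √(158382/378) = √419.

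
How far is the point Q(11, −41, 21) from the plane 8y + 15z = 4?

d = |8·(-41) + 15·21 − 4| / √(0 + 64 + 225) = |-17| / 17 = 1.

1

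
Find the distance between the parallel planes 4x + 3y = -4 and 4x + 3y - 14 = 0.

18/5

Both planes have normal n = (4, 3, 0), |n| = 5. Any point on the first plane is at distance |14 − (-4)|/|n| = 18/5 from the second.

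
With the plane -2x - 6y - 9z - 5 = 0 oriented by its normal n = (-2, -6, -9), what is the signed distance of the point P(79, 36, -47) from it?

n·P − 5 = 44.
|n| = 11, so the signed distance is 44/11 = 4.

4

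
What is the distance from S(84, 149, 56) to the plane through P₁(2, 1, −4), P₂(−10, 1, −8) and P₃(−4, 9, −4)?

P₁P₂ = (−12, 0, −4) and P₁P₃ = (−6, 8, 0), so a normal is n = P₁P₂ × P₁P₃ = (32, 24, −96).
n = (32, 24, −96); n·P − 472 = 416; |n| = 104; distance = 416/104 = 4.

4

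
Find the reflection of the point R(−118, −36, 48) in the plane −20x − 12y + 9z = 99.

With n = (−20, −12, 9), the signed offset is (n·R − 99)/|n|² = 3125/625 = 5.
R' = R − 2t·n = (−118, −36, 48) − 10·(−20, −12, 9) = (82, 84, −42).

(82, 84, -42)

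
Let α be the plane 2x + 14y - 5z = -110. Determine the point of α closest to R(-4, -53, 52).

(4, 3, 32)

n = (2, 14, -5), |n|² = 225, and n·R − (-110) = -900.
t = -900/225 = -4, so the foot is R − t·n = (-4, -53, 52) − (-4)·(2, 14, -5) = (4, 3, 32).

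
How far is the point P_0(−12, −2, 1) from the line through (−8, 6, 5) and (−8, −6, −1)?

4

A direction vector is d = (0, −12, −6).
AP = (−4, −8, −4), and AP × d = (0, −24, 48).
|AP × d|² = 2880 and |d|² = 180, so the distance is √(2880/180) = √16 = 4.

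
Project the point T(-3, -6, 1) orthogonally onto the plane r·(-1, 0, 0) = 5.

n = (-1, 0, 0), |n|² = 1, and n·T − 5 = -2.
t = -2/1 = -2, so the foot is T − t·n = (-3, -6, 1) − (-2)·(-1, 0, 0) = (-5, -6, 1).

(-5, -6, 1)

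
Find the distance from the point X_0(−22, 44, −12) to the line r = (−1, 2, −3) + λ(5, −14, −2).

3√29

Direction vector d = (5, −14, −2).
AP = (−21, 42, −9); AP·d = -675, |AP|² = 2286, |d|² = 225.
distance² = |AP|² − (AP·d)²/|d|² = 2286 − 455625/225 = 261, so the distance is 3√29.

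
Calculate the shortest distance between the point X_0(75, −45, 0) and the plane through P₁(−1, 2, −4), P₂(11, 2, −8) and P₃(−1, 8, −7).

5

P₁P₂ = (12, 0, −4) and P₁P₃ = (0, 6, −3), so a normal is n = P₁P₂ × P₁P₃ = (24, 36, 72).
Then n·(75, −45, 0) − (−240) = 420.
|n| = √(576 + 1296 + 5184) = 84, so the distance is |420|/84 = 5.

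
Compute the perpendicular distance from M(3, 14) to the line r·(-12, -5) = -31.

75/13

The normal to the line is n = (-12, -5) with |n| = 13.
|n·M − (-31)| = |-106 − (-31)| = 75, so the distance is 75/13.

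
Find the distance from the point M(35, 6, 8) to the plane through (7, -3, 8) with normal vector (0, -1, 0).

9

The plane has equation n·(r − (7, -3, 8)) = 0, i.e. n·r = 3.
d = |(-1)·6 − 3| / √(0 + 1 + 0) = |-9| / 1 = 9.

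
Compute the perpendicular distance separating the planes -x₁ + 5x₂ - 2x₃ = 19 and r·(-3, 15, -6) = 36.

Divide the second equation by 3 to match normals: -x₁ + 5x₂ - 2x₃ = 12.
Both planes have normal n = (-1, 5, -2), |n| = √30. Any point on the first plane is at distance |12 − 19|/|n| = 7/√30 = 7√30/30 from the second.

7/√30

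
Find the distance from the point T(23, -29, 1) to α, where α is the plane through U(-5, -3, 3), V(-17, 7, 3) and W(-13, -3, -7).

8/√77

UV = (-12, 10, 0) and UW = (-8, 0, -10), so a normal is n = UV × UW = (-100, -120, 80).
d = |(-100)·23 + (-120)·(-29) + 80·1 − 1100| / √(10000 + 14400 + 6400) = |160| / (20√77) = 8/√77.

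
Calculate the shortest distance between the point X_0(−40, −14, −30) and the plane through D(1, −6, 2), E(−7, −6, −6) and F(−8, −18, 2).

DE = (−8, 0, −8) and DF = (−9, −12, 0), so a normal is n = DE × DF = (−96, 72, 96).
d = |(-96)·(-40) + 72·(-14) + 96·(-30) − (-336)| / √(9216 + 5184 + 9216) = |288| / (24√41) = 12/√41.

12√41/41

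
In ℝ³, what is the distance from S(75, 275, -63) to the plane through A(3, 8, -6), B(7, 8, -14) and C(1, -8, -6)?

9

AB = (4, 0, -8) and AC = (-2, -16, 0), so a normal is n = AB × AC = (-128, 16, -64).
d = |(-128)·75 + 16·275 + (-64)·(-63) − 128| / √(16384 + 256 + 4096) = |-1296| / 144 = 9.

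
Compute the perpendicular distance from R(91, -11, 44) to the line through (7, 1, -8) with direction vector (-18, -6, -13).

12√10

Direction vector d = (-18, -6, -13).
AP = (84, -12, 52), and AP × d = (468, 156, -720).
|AP × d|² = 761760 and |d|² = 529, so the distance is √(761760/529) = √1440 = 12√10.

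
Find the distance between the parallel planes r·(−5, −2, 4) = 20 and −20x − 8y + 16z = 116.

Divide the second equation by 4 to match normals: −5x − 2y + 4z = 29.
Both planes have normal n = (−5, −2, 4), |n| = 3√5. Any point on the first plane is at distance |29 − 20|/|n| = 9/(3√5) = 3√5/5 from the second.

3√5/5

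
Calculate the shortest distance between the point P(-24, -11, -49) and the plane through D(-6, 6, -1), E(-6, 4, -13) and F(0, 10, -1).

DE = (0, -2, -12) and DF = (6, 4, 0), so a normal is n = DE × DF = (48, -72, 12).
d = |48·(-24) + (-72)·(-11) + 12·(-49) − (-732)| / √(2304 + 5184 + 144) = |-216| / (12√53) = 18√53/53.

18/√53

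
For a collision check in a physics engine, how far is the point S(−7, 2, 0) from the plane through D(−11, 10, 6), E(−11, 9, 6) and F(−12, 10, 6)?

6

DE = (0, −1, 0) and DF = (−1, 0, 0), so a normal is n = DE × DF = (0, 0, −1).
n = (0, 0, −1); n·P − (-6) = 6; |n| = 1; distance = 6/1 = 6.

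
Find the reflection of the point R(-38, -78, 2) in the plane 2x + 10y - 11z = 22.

(-22, 2, -86)

n = (2, 10, -11), |n|² = 225, n·R − 22 = -900, so t = -900/225 = -4.
Foot F = R − (-4)·n = (-30, -38, -42); the reflection is 2F − R = (-22, 2, -86).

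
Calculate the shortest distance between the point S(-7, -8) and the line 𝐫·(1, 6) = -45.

10/√37

The normal to the line is n = (1, 6) with |n| = √37.
|n·S − (-45)| = |-55 − (-45)| = 10, so the distance is 10/√37.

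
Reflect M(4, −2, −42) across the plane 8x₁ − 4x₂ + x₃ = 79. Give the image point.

n = (8, −4, 1), |n|² = 81, n·M − 79 = -81, so t = -81/81 = -1.
Foot F = M − (-1)·n = (12, −6, −41); the reflection is 2F − M = (20, −10, −40).

(20, -10, -40)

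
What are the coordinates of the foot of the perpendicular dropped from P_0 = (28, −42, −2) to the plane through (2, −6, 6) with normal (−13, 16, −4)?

The perpendicular from P_0 has direction n = (−13, 16, −4): r = (28, −42, −2) + t(−13, 16, −4).
Substitute into the plane: n·(P_0 + tn) = -146 gives -1028 + 441t = -146, so t = 2.
Foot = (28, −42, −2) + 2·(−13, 16, −4) = (2, −10, −10).

(2, -10, -10)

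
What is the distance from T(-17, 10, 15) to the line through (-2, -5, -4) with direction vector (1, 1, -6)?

√469

Direction vector d = (1, 1, -6).
AP = (-15, 15, 19); AP·d = -114, |AP|² = 811, |d|² = 38.
distance² = |AP|² − (AP·d)²/|d|² = 811 − 12996/38 = 469, so the distance is √469.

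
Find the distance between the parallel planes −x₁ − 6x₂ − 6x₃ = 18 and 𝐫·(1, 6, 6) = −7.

11/√73

Divide the second equation by -1 to match normals: −x₁ − 6x₂ − 6x₃ = 7.
With common normal n = (−1, −6, −6) (|n| = √73), the distance is |18 − 7|/|n| = 11/√73.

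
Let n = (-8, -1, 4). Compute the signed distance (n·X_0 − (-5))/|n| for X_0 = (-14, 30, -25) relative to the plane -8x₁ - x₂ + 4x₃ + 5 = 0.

-13/9

n·X_0 − (-5) = -13.
|n| = 9, so the signed distance is -13/9.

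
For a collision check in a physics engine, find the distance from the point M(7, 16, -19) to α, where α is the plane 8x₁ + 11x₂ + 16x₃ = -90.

Normal vector n = (8, 11, 16), and n·(7, 16, -19) - (-90) = 18.
|n| = √(64 + 121 + 256) = 21, so the distance is |18|/21 = 6/7.

6/7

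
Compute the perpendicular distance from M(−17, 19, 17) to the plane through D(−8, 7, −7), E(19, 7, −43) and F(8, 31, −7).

12/17

DE = (27, 0, −36) and DF = (16, 24, 0), so a normal is n = DE × DF = (864, −576, 648).
n = (864, −576, 648); n·P − (-15480) = 864; |n| = 1224; distance = 864/1224 = 12/17.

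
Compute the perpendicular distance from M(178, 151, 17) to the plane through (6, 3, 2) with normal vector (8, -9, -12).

8

The plane has equation n·(r − (6, 3, 2)) = 0, i.e. n·r = -3.
d = |8·178 + (-9)·151 + (-12)·17 − (-3)| / √(64 + 81 + 144) = |-136| / 17 = 8.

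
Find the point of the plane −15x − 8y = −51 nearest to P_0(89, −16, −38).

n = (−15, −8, 0), |n|² = 289, and n·P_0 − (-51) = -1156.
t = -1156/289 = -4, so the foot is P_0 − t·n = (89, −16, −38) − (-4)·(−15, −8, 0) = (29, −48, −38).

(29, -48, -38)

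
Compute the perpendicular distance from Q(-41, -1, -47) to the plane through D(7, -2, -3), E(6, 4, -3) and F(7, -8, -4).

DE = (-1, 6, 0) and DF = (0, -6, -1), so a normal is n = DE × DF = (-6, -1, 6).
d = |(-6)·(-41) + (-1)·(-1) + 6·(-47) − (-58)| / √(36 + 1 + 36) = |23| / √73 = 23√73/73.

23√73/73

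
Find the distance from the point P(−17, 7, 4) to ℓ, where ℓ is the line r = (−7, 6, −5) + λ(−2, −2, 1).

Direction vector d = (−2, −2, 1).
AP = (−10, 1, 9), and AP × d = (19, −8, 22).
|AP × d|² = 909 and |d|² = 9, so the distance is √(909/9) = √101.

√101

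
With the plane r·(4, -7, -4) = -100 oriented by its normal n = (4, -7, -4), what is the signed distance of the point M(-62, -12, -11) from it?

-20/9

n·M − (-100) = -20.
|n| = 9, so the signed distance is -20/9.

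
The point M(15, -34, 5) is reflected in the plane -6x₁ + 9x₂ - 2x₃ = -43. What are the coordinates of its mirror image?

n = (-6, 9, -2), |n|² = 121, n·M − (-43) = -363, so t = -363/121 = -3.
Foot F = M − (-3)·n = (-3, -7, -1); the reflection is 2F − M = (-21, 20, -7).

(-21, 20, -7)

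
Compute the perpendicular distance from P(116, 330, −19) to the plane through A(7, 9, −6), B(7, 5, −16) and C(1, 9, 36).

7

AB = (0, −4, −10) and AC = (−6, 0, 42), so a normal is n = AB × AC = (−168, 60, −24).
d = |(-168)·116 + 60·330 + (-24)·(-19) − (-492)| / √(28224 + 3600 + 576) = |1260| / 180 = 7.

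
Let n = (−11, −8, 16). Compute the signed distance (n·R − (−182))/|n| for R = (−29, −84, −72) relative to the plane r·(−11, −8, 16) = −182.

n·R − (-182) = 21.
|n| = 21, so the signed distance is 21/21 = 1.

1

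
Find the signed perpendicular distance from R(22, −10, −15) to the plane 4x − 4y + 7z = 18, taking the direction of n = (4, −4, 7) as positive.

5/9

n·R − 18 = 5.
|n| = 9, so the signed distance is 5/9.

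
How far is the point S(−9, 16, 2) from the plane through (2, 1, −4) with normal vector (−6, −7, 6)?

3/11

The plane has equation n·(r − (2, 1, −4)) = 0, i.e. n·r = -43.
Then n·(−9, 16, 2) − (−43) = −3.
|n| = √(36 + 49 + 36) = 11, so the distance is |-3|/11 = 3/11.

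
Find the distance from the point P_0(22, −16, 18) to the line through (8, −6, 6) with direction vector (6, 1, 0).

2√73

Direction vector d = (6, 1, 0).
AP = (14, −10, 12); AP·d = 74, |AP|² = 440, |d|² = 37.
distance² = |AP|² − (AP·d)²/|d|² = 440 − 5476/37 = 292, so the distance is 2√73.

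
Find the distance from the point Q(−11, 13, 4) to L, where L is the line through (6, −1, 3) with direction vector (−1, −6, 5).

2√106

Direction vector d = (−1, −6, 5).
AP = (−17, 14, 1); AP·d = -62, |AP|² = 486, |d|² = 62.
distance² = |AP|² − (AP·d)²/|d|² = 486 − 3844/62 = 424, so the distance is 2√106.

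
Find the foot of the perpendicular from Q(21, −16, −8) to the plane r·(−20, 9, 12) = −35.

(1, -7, 4)

The perpendicular from Q has direction n = (−20, 9, 12): r = (21, −16, −8) + μ(−20, 9, 12).
Substitute into the plane: n·(Q + μn) = -35 gives -660 + 625μ = -35, so μ = 1.
Foot = (21, −16, −8) + 1·(−20, 9, 12) = (1, −7, 4).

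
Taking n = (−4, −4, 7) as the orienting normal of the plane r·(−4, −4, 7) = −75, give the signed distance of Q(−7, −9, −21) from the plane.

-8/9

n·Q − (-75) = -8.
|n| = 9, so the signed distance is -8/9.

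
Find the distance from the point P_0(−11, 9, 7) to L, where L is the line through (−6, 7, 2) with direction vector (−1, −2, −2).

Direction vector d = (−1, −2, −2).
AP = (−5, 2, 5), and AP × d = (6, −15, 12).
|AP × d|² = 405 and |d|² = 9, so the distance is √(405/9) = √45 = 3√5.

3√5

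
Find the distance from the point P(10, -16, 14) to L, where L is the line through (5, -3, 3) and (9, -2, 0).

17

A direction vector is d = (4, 1, -3).
AP = (5, -13, 11); AP·d = -26, |AP|² = 315, |d|² = 26.
distance² = |AP|² − (AP·d)²/|d|² = 315 − 676/26 = 289, so the distance is 17.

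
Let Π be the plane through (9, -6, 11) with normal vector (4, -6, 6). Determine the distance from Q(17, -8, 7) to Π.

5√22/11

The plane has equation n·(r − (9, -6, 11)) = 0, i.e. n·r = 138.
Then n·(17, -8, 7) - 138 = 20.
|n| = √(16 + 36 + 36) = 2√22, so the distance is |20|/(2√22) = 10/√22.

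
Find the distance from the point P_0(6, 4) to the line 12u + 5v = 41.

51/13

d = |12·6 + 5·4 − 41| / √(144 + 25) = |51|/13 = 51/13.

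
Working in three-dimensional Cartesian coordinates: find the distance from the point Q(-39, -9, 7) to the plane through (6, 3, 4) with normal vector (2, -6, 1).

The plane has equation n·(r − (6, 3, 4)) = 0, i.e. n·r = -2.
Then n·(-39, -9, 7) - (-2) = -15.
|n| = √(4 + 36 + 1) = √41, so the distance is |-15|/√41 = 15/√41.

15/√41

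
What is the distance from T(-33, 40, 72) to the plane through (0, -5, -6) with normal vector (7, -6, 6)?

The plane has equation n·(r − (0, -5, -6)) = 0, i.e. n·r = -6.
n = (7, -6, 6); n·P − (-6) = -33; |n| = 11; distance = 33/11 = 3.

3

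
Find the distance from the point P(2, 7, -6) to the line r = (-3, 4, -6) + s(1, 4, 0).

√17

Direction vector d = (1, 4, 0).
AP = (5, 3, 0), and AP × d = (0, 0, 17).
|AP × d|² = 289 and |d|² = 17, so the distance is √(289/17) = √17.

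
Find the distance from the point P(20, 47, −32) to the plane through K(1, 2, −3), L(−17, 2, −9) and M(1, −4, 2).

√65/5

KL = (−18, 0, −6) and KM = (0, −6, 5), so a normal is n = KL × KM = (−36, 90, 108).
d = |(-36)·20 + 90·47 + 108·(-32) − (-180)| / √(1296 + 8100 + 11664) = |234| / (18√65) = 13/√65.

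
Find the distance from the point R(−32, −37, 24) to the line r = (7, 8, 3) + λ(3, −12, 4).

Direction vector d = (3, −12, 4).
AP = (−39, −45, 21), and AP × d = (72, 219, 603).
|AP × d|² = 416754 and |d|² = 169, so the distance is √(416754/169) = √2466 = 3√274.

3√274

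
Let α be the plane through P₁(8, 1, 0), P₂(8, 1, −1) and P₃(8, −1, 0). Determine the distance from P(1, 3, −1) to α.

7

P₁P₂ = (0, 0, −1) and P₁P₃ = (0, −2, 0), so a normal is n = P₁P₂ × P₁P₃ = (−2, 0, 0).
d = |(-2)·1 − (-16)| / √(4 + 0 + 0) = |14| / 2 = 7.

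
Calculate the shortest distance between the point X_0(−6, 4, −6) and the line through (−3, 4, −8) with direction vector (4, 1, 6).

Direction vector d = (4, 1, 6).
AP = (−3, 0, 2); AP·d = 0, |AP|² = 13, |d|² = 53.
distance² = |AP|² − (AP·d)²/|d|² = 13 − 0/53 = 13, so the distance is √13.

√13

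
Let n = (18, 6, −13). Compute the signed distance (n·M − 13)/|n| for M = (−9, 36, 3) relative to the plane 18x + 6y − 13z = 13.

2/23

n·M − 13 = 2.
|n| = 23, so the signed distance is 2/23.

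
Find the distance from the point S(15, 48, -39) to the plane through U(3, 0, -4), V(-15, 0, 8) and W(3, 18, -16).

UV = (-18, 0, 12) and UW = (0, 18, -12), so a normal is n = UV × UW = (-216, -216, -324).
d = |(-216)·15 + (-216)·48 + (-324)·(-39) − 648| / √(46656 + 46656 + 104976) = |-1620| / (108√17) = 15/√17.

15√17/17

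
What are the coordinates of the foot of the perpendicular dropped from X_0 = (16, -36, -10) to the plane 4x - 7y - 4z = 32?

(0, -8, 6)

n = (4, -7, -4), |n|² = 81, and n·X_0 − 32 = 324.
t = 324/81 = 4, so the foot is X_0 − t·n = (16, -36, -10) − 4·(4, -7, -4) = (0, -8, 6).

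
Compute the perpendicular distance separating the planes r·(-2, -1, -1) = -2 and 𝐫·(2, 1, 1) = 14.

Divide the second equation by -1 to match normals: -2x - y - z = -14.
With common normal n = (-2, -1, -1) (|n| = √6), the distance is |(-2) − (-14)|/|n| = 12/√6 = 2√6.

2√6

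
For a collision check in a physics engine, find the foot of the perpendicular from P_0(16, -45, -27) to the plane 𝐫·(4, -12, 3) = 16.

n = (4, -12, 3), |n|² = 169, and n·P_0 − 16 = 507.
t = 507/169 = 3, so the foot is P_0 − t·n = (16, -45, -27) − 3·(4, -12, 3) = (4, -9, -36).

(4, -9, -36)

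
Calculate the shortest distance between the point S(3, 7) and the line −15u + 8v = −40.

3

d = |(-15)·3 + 8·7 − (-40)| / √(225 + 64) = |51|/17 = 3.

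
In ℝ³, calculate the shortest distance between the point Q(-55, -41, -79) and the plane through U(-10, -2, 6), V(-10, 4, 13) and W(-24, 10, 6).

3

UV = (0, 6, 7) and UW = (-14, 12, 0), so a normal is n = UV × UW = (-84, -98, 84).
Then n·(-55, -41, -79) - 1540 = 462.
|n| = √(7056 + 9604 + 7056) = 154, so the distance is |462|/154 = 3.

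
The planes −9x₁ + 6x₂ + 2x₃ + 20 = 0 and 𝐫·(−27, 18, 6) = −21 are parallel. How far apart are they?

Divide the second equation by 3 to match normals: −9x₁ + 6x₂ + 2x₃ = -7.
With common normal n = (−9, 6, 2) (|n| = 11), the distance is |(-20) − (-7)|/|n| = 13/11.

13/11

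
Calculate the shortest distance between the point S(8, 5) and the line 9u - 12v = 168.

The normal to the line is n = (9, -12) with |n| = 15.
|n·S − 168| = |12 − 168| = 156, so the distance is 156/15 = 52/5.

52/5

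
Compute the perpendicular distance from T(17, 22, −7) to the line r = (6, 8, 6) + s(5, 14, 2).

3√29

Direction vector d = (5, 14, 2).
AP = (11, 14, −13); AP·d = 225, |AP|² = 486, |d|² = 225.
distance² = |AP|² − (AP·d)²/|d|² = 486 − 50625/225 = 261, so the distance is 3√29.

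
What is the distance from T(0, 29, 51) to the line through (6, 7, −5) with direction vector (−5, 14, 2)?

2√689

Direction vector d = (−5, 14, 2).
AP = (−6, 22, 56); AP·d = 450, |AP|² = 3656, |d|² = 225.
distance² = |AP|² − (AP·d)²/|d|² = 3656 − 202500/225 = 2756, so the distance is 2√689.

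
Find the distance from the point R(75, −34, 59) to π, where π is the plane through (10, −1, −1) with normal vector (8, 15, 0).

The plane has equation n·(r − (10, −1, −1)) = 0, i.e. n·r = 65.
Then n·(75, −34, 59) − 65 = 25.
|n| = √(64 + 225 + 0) = 17, so the distance is |25|/17 = 25/17.

25/17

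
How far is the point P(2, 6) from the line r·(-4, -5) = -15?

23√41/41

The normal to the line is n = (-4, -5) with |n| = √41.
|n·P − (-15)| = |-38 − (-15)| = 23, so the distance is 23/√41 = 23√41/41.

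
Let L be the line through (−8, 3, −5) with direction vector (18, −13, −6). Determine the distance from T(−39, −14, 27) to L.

√1745

Direction vector d = (18, −13, −6).
AP = (−31, −17, 32), and AP × d = (518, 390, 709).
|AP × d|² = 923105 and |d|² = 529, so the distance is √(923105/529) = √1745.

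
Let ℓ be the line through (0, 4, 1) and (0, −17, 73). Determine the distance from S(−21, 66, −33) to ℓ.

A direction vector is d = (0, −21, 72).
AP = (−21, 62, −34); AP·d = -3750, |AP|² = 5441, |d|² = 5625.
distance² = |AP|² − (AP·d)²/|d|² = 5441 − 14062500/5625 = 2941, so the distance is √2941.

√2941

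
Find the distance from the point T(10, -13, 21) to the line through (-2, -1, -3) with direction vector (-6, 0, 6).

6√22

Direction vector d = (-6, 0, 6).
AP = (12, -12, 24); AP·d = 72, |AP|² = 864, |d|² = 72.
distance² = |AP|² − (AP·d)²/|d|² = 864 − 5184/72 = 792, so the distance is 6√22.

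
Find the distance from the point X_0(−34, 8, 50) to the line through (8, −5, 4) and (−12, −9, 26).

A direction vector is d = (−20, −4, 22).
AP = (−42, 13, 46), and AP × d = (470, 4, 428).
|AP × d|² = 404100 and |d|² = 900, so the distance is √(404100/900) = √449.

√449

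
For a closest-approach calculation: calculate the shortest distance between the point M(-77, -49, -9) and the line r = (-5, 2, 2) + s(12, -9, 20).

Direction vector d = (12, -9, 20).
AP = (-72, -51, -11); AP·d = -625, |AP|² = 7906, |d|² = 625.
distance² = |AP|² − (AP·d)²/|d|² = 7906 − 390625/625 = 7281, so the distance is 3√809.

3√809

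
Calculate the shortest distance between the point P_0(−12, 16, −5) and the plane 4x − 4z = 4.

4√2

Normal vector n = (4, 0, −4), and n·(−12, 16, −5) − 4 = −32.
|n| = √(16 + 0 + 16) = 4√2, so the distance is |-32|/(4√2) = 4√2.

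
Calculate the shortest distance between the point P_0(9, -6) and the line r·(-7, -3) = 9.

The normal to the line is n = (-7, -3) with |n| = √58.
|n·P_0 − 9| = |-45 − 9| = 54, so the distance is 54/√58 = 27√58/29.

54/√58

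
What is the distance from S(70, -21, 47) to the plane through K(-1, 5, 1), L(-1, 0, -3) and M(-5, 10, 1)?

KL = (0, -5, -4) and KM = (-4, 5, 0), so a normal is n = KL × KM = (20, 16, -20).
Then n·(70, -21, 47) - 40 = 84.
|n| = √(400 + 256 + 400) = 4√66, so the distance is |84|/(4√66) = 21/√66.

7√66/22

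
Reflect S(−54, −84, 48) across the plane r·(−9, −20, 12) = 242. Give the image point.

(18, 76, -48)

With n = (−9, −20, 12), the signed offset is (n·S − 242)/|n|² = 2500/625 = 4.
S' = S − 2t·n = (−54, −84, 48) − 8·(−9, −20, 12) = (18, 76, −48).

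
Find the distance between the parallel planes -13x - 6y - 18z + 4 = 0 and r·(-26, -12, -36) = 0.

Divide the second equation by 2 to match normals: -13x - 6y - 18z = 0.
Both planes have normal n = (-13, -6, -18), |n| = 23. Any point on the first plane is at distance |0 − (-4)|/|n| = 4/23 from the second.

4/23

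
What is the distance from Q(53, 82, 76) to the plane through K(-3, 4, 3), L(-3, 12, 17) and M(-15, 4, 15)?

10/3

KL = (0, 8, 14) and KM = (-12, 0, 12), so a normal is n = KL × KM = (96, -168, 96).
Then n·(53, 82, 76) - (-672) = -720.
|n| = √(9216 + 28224 + 9216) = 216, so the distance is |-720|/216 = 10/3.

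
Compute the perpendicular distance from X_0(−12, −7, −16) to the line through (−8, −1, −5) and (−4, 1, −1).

A direction vector is d = (4, 2, 4).
AP = (−4, −6, −11); AP·d = -72, |AP|² = 173, |d|² = 36.
distance² = |AP|² − (AP·d)²/|d|² = 173 − 5184/36 = 29, so the distance is √29.

√29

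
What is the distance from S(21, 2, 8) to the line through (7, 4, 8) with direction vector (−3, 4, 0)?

Direction vector d = (−3, 4, 0).
AP = (14, −2, 0), and AP × d = (0, 0, 50).
|AP × d|² = 2500 and |d|² = 25, so the distance is √(2500/25) = √100 = 10.

10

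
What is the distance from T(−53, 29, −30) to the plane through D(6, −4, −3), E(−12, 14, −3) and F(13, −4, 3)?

DE = (−18, 18, 0) and DF = (7, 0, 6), so a normal is n = DE × DF = (108, 108, −126).
Then n·(−53, 29, −30) − 594 = 594.
|n| = √(11664 + 11664 + 15876) = 198, so the distance is |594|/198 = 3.

3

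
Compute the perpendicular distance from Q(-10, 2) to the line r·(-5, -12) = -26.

d = |(-5)·(-10) + (-12)·2 − (-26)| / √(25 + 144) = |52|/13 = 4.

4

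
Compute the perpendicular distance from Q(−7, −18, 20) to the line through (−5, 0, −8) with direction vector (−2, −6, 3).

Direction vector d = (−2, −6, 3).
AP = (−2, −18, 28), and AP × d = (114, −50, −24).
|AP × d|² = 16072 and |d|² = 49, so the distance is √(16072/49) = √328 = 2√82.

2√82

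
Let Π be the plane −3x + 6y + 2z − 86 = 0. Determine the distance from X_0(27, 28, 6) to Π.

Normal vector n = (−3, 6, 2), and n·(27, 28, 6) − 86 = 13.
|n| = √(9 + 36 + 4) = 7, so the distance is |13|/7 = 13/7.

13/7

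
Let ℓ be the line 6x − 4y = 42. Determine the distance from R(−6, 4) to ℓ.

The normal to the line is n = (6, −4) with |n| = 2√13.
|n·R − 42| = |-52 − 42| = 94, so the distance is 94/(2√13) = 47√13/13.

47√13/13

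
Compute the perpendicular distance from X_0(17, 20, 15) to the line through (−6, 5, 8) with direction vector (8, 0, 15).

Direction vector d = (8, 0, 15).
AP = (23, 15, 7), and AP × d = (225, −289, −120).
|AP × d|² = 148546 and |d|² = 289, so the distance is √(148546/289) = √514.

√514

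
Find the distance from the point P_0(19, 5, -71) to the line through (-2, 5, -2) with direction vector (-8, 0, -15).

Direction vector d = (-8, 0, -15).
AP = (21, 0, -69), and AP × d = (0, 867, 0).
|AP × d|² = 751689 and |d|² = 289, so the distance is √(751689/289) = √2601 = 51.

51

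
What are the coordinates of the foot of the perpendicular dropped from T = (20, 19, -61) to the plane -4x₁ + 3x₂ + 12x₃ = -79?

(4, 31, -13)

n = (-4, 3, 12), |n|² = 169, and n·T − (-79) = -676.
t = -676/169 = -4, so the foot is T − t·n = (20, 19, -61) − (-4)·(-4, 3, 12) = (4, 31, -13).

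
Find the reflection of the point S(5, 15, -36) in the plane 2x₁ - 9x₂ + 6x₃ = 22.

n = (2, -9, 6), |n|² = 121, n·S − 22 = -363, so t = -363/121 = -3.
Foot F = S − (-3)·n = (11, -12, -18); the reflection is 2F − S = (17, -39, 0).

(17, -39, 0)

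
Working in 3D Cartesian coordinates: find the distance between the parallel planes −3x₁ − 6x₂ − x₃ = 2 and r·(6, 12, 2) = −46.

21/√46

Divide the second equation by -2 to match normals: −3x₁ − 6x₂ − x₃ = 23.
With common normal n = (−3, −6, −1) (|n| = √46), the distance is |2 − 23|/|n| = 21/√46 = 21√46/46.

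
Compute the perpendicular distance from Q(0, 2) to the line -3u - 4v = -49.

The normal to the line is n = (-3, -4) with |n| = 5.
|n·Q − (-49)| = |-8 − (-49)| = 41, so the distance is 41/5.

41/5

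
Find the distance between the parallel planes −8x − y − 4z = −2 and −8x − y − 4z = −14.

4/3

Both planes have normal n = (−8, −1, −4), |n| = 9. Any point on the first plane is at distance |(-14) − (-2)|/|n| = 12/9 = 4/3 from the second.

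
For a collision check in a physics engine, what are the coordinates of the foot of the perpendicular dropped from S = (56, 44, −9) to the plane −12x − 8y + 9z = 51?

(8, 12, 27)

n = (−12, −8, 9), |n|² = 289, and n·S − 51 = -1156.
t = -1156/289 = -4, so the foot is S − t·n = (56, 44, −9) − (-4)·(−12, −8, 9) = (8, 12, 27).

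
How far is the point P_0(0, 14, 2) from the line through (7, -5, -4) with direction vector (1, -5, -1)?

√14

Direction vector d = (1, -5, -1).
AP = (-7, 19, 6); AP·d = -108, |AP|² = 446, |d|² = 27.
distance² = |AP|² − (AP·d)²/|d|² = 446 − 11664/27 = 14, so the distance is √14.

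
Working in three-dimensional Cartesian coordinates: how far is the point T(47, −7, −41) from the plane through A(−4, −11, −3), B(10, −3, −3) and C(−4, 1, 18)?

AB = (14, 8, 0) and AC = (0, 12, 21), so a normal is n = AB × AC = (168, −294, 168).
n = (168, −294, 168); n·P − 2058 = 1008; |n| = 378; distance = 1008/378 = 8/3.

8/3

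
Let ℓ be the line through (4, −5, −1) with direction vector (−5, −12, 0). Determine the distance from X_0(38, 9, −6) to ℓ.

Direction vector d = (−5, −12, 0).
AP = (34, 14, −5), and AP × d = (−60, 25, −338).
|AP × d|² = 118469 and |d|² = 169, so the distance is √(118469/169) = √701.

√701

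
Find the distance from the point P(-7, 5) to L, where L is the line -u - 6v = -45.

22√37/37

The normal to the line is n = (-1, -6) with |n| = √37.
|n·P − (-45)| = |-23 − (-45)| = 22, so the distance is 22/√37 = 22√37/37.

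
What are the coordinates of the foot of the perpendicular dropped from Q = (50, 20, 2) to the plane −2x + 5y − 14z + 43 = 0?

The perpendicular from Q has direction n = (−2, 5, −14): r = (50, 20, 2) + μ(−2, 5, −14).
Substitute into the plane: n·(Q + μn) = -43 gives -28 + 225μ = -43, so μ = -1/15.
Foot = (50, 20, 2) + (-1/15)·(−2, 5, −14) = (752/15, 59/3, 44/15).

(752/15, 59/3, 44/15)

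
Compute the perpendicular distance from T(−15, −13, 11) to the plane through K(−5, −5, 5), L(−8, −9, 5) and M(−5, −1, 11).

KL = (−3, −4, 0) and KM = (0, 4, 6), so a normal is n = KL × KM = (−24, 18, −12).
d = |(-24)·(-15) + 18·(-13) + (-12)·11 − (-30)| / √(576 + 324 + 144) = |24| / (6√29) = 4√29/29.

4√29/29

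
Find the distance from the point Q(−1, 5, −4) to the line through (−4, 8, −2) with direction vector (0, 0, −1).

Direction vector d = (0, 0, −1).
AP = (3, −3, −2); AP·d = 2, |AP|² = 22, |d|² = 1.
distance² = |AP|² − (AP·d)²/|d|² = 22 − 4/1 = 18, so the distance is 3√2.

3√2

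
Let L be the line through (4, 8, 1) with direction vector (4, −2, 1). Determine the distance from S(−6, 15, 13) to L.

√209

Direction vector d = (4, −2, 1).
AP = (−10, 7, 12), and AP × d = (31, 58, −8).
|AP × d|² = 4389 and |d|² = 21, so the distance is √(4389/21) = √209.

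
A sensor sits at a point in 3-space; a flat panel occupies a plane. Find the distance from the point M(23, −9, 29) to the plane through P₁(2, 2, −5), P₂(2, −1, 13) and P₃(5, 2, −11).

P₁P₂ = (0, −3, 18) and P₁P₃ = (3, 0, −6), so a normal is n = P₁P₂ × P₁P₃ = (18, 54, 9).
d = |18·23 + 54·(-9) + 9·29 − 99| / √(324 + 2916 + 81) = |90| / (9√41) = 10/√41.

10/√41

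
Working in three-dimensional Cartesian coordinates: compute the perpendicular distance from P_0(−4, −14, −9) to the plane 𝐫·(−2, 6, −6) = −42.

10/√19

d = |(-2)·(-4) + 6·(-14) + (-6)·(-9) − (-42)| / √(4 + 36 + 36) = |20| / (2√19) = 10/√19.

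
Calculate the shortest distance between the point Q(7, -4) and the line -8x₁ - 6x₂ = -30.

1/5

d = |(-8)·7 + (-6)·(-4) − (-30)| / √(64 + 36) = |-2|/10 = 1/5.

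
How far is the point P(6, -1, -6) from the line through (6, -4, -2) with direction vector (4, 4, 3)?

Direction vector d = (4, 4, 3).
AP = (0, 3, -4), and AP × d = (25, -16, -12).
|AP × d|² = 1025 and |d|² = 41, so the distance is √(1025/41) = √25 = 5.

5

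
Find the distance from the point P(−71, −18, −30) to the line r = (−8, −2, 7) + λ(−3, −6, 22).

√5065

Direction vector d = (−3, −6, 22).
AP = (−63, −16, −37); AP·d = -529, |AP|² = 5594, |d|² = 529.
distance² = |AP|² − (AP·d)²/|d|² = 5594 − 279841/529 = 5065, so the distance is √5065.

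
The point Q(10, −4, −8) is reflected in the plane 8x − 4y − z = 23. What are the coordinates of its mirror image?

(-6, 4, -6)

With n = (8, −4, −1), the signed offset is (n·Q − 23)/|n|² = 81/81 = 1.
Q' = Q − 2t·n = (10, −4, −8) − 2·(8, −4, −1) = (−6, 4, −6).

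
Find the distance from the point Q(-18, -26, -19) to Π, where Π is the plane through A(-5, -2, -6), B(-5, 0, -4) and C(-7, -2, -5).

AB = (0, 2, 2) and AC = (-2, 0, 1), so a normal is n = AB × AC = (2, -4, 4).
d = |2·(-18) + (-4)·(-26) + 4·(-19) − (-26)| / √(4 + 16 + 16) = |18| / 6 = 3.

3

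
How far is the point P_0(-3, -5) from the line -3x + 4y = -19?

8/5

d = |(-3)·(-3) + 4·(-5) − (-19)| / √(9 + 16) = |8|/5 = 8/5.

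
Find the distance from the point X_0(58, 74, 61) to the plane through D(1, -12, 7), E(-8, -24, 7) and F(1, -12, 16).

6

DE = (-9, -12, 0) and DF = (0, 0, 9), so a normal is n = DE × DF = (-108, 81, 0).
Then n·(58, 74, 61) - (-1080) = 810.
|n| = √(11664 + 6561 + 0) = 135, so the distance is |810|/135 = 6.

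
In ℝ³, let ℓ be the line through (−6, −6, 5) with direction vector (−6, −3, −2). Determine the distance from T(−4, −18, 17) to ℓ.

2√73

Direction vector d = (−6, −3, −2).
AP = (2, −12, 12); AP·d = 0, |AP|² = 292, |d|² = 49.
distance² = |AP|² − (AP·d)²/|d|² = 292 − 0/49 = 292, so the distance is 2√73.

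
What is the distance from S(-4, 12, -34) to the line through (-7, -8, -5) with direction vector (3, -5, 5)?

3√34

Direction vector d = (3, -5, 5).
AP = (3, 20, -29), and AP × d = (-45, -102, -75).
|AP × d|² = 18054 and |d|² = 59, so the distance is √(18054/59) = √306 = 3√34.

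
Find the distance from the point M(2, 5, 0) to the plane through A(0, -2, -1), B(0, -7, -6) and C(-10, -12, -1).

AB = (0, -5, -5) and AC = (-10, -10, 0), so a normal is n = AB × AC = (-50, 50, -50).
Then n·(2, 5, 0) - (-50) = 200.
|n| = √(2500 + 2500 + 2500) = 50√3, so the distance is |200|/(50√3) = 4√3/3.

4√3/3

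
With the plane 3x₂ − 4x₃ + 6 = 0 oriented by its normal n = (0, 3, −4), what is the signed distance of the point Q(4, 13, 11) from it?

1/5

n·Q − (-6) = 1.
|n| = 5, so the signed distance is 1/5.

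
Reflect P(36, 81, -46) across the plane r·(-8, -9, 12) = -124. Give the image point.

With n = (-8, -9, 12), the signed offset is (n·P − (-124))/|n|² = -1445/289 = -5.
P' = P − 2t·n = (36, 81, -46) − (-10)·(-8, -9, 12) = (-44, -9, 74).

(-44, -9, 74)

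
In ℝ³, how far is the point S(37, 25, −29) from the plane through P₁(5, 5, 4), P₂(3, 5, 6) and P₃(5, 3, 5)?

P₁P₂ = (−2, 0, 2) and P₁P₃ = (0, −2, 1), so a normal is n = P₁P₂ × P₁P₃ = (4, 2, 4).
Then n·(37, 25, −29) − 46 = 36.
|n| = √(16 + 4 + 16) = 6, so the distance is |36|/6 = 6.

6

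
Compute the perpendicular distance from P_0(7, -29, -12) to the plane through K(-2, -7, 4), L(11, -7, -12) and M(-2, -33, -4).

8/7

KL = (13, 0, -16) and KM = (0, -26, -8), so a normal is n = KL × KM = (-416, 104, -338).
Then n·(7, -29, -12) - (-1248) = -624.
|n| = √(173056 + 10816 + 114244) = 546, so the distance is |-624|/546 = 8/7.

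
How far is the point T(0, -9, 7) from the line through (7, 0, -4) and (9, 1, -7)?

A direction vector is d = (2, 1, -3).
AP = (-7, -9, 11); AP·d = -56, |AP|² = 251, |d|² = 14.
distance² = |AP|² − (AP·d)²/|d|² = 251 − 3136/14 = 27, so the distance is 3√3.

3√3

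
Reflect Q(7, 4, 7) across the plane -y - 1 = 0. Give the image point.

(7, -6, 7)

n = (0, -1, 0), |n|² = 1, n·Q − 1 = -5, so t = -5/1 = -5.
Foot F = Q − (-5)·n = (7, -1, 7); the reflection is 2F − Q = (7, -6, 7).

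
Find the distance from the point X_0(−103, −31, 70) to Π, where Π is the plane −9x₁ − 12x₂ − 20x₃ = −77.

Normal vector n = (−9, −12, −20), and n·(−103, −31, 70) − (−77) = −24.
|n| = √(81 + 144 + 400) = 25, so the distance is |-24|/25 = 24/25.

24/25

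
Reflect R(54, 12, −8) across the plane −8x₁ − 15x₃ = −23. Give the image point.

(38, 12, -38)

With n = (−8, 0, −15), the signed offset is (n·R − (-23))/|n|² = -289/289 = -1.
R' = R − 2t·n = (54, 12, −8) − (-2)·(−8, 0, −15) = (38, 12, −38).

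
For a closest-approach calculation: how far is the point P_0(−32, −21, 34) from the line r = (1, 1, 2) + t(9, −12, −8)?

Direction vector d = (9, −12, −8).
AP = (−33, −22, 32); AP·d = -289, |AP|² = 2597, |d|² = 289.
distance² = |AP|² − (AP·d)²/|d|² = 2597 − 83521/289 = 2308, so the distance is 2√577.

2√577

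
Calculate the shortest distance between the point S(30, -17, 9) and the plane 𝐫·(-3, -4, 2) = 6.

d = |(-3)·30 + (-4)·(-17) + 2·9 − 6| / √(9 + 16 + 4) = |-10| / √29 = 10√29/29.

10√29/29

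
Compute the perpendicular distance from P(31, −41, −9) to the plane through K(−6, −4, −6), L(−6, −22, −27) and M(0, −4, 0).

19/11

KL = (0, −18, −21) and KM = (6, 0, 6), so a normal is n = KL × KM = (−108, −126, 108).
n = (−108, −126, 108); n·P − 504 = 342; |n| = 198; distance = 342/198 = 19/11.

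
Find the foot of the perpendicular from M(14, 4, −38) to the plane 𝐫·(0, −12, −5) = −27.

n = (0, −12, −5), |n|² = 169, and n·M − (-27) = 169.
t = 169/169 = 1, so the foot is M − t·n = (14, 4, −38) − 1·(0, −12, −5) = (14, 16, −33).

(14, 16, -33)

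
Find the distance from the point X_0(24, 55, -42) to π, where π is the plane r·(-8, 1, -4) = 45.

Normal vector n = (-8, 1, -4), and n·(24, 55, -42) - 45 = -14.
|n| = √(64 + 1 + 16) = 9, so the distance is |-14|/9 = 14/9.

14/9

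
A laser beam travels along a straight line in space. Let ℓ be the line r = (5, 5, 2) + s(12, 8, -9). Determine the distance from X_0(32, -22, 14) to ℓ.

3√178

Direction vector d = (12, 8, -9).
AP = (27, -27, 12), and AP × d = (147, 387, 540).
|AP × d|² = 462978 and |d|² = 289, so the distance is √(462978/289) = √1602 = 3√178.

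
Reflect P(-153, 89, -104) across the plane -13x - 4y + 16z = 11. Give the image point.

With n = (-13, -4, 16), the signed offset is (n·P − 11)/|n|² = -42/441 = -2/21.
P' = P − 2t·n = (-153, 89, -104) − (-4/21)·(-13, -4, 16) = (-3265/21, 1853/21, -2120/21).

(-3265/21, 1853/21, -2120/21)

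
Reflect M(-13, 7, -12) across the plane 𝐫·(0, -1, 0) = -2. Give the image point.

With n = (0, -1, 0), the signed offset is (n·M − (-2))/|n|² = -5/1 = -5.
M' = M − 2t·n = (-13, 7, -12) − (-10)·(0, -1, 0) = (-13, -3, -12).

(-13, -3, -12)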